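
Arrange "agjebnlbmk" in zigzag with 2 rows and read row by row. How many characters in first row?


Zigzag "agjebnlbmk" into 2 rows:
Placing characters:
  'a' => row 0
  'g' => row 1
  'j' => row 0
  'e' => row 1
  'b' => row 0
  'n' => row 1
  'l' => row 0
  'b' => row 1
  'm' => row 0
  'k' => row 1
Rows:
  Row 0: "ajblm"
  Row 1: "genbk"
First row length: 5

5


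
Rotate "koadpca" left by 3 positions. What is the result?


Input: "koadpca", rotate left by 3
First 3 characters: "koa"
Remaining characters: "dpca"
Concatenate remaining + first: "dpca" + "koa" = "dpcakoa"

dpcakoa


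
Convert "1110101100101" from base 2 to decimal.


Input: "1110101100101" in base 2
Positional expansion:
  Digit '1' (value 1) x 2^12 = 4096
  Digit '1' (value 1) x 2^11 = 2048
  Digit '1' (value 1) x 2^10 = 1024
  Digit '0' (value 0) x 2^9 = 0
  Digit '1' (value 1) x 2^8 = 256
  Digit '0' (value 0) x 2^7 = 0
  Digit '1' (value 1) x 2^6 = 64
  Digit '1' (value 1) x 2^5 = 32
  Digit '0' (value 0) x 2^4 = 0
  Digit '0' (value 0) x 2^3 = 0
  Digit '1' (value 1) x 2^2 = 4
  Digit '0' (value 0) x 2^1 = 0
  Digit '1' (value 1) x 2^0 = 1
Sum = 7525

7525


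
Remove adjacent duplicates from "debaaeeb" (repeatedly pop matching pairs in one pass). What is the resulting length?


Input: debaaeeb
Stack-based adjacent duplicate removal:
  Read 'd': push. Stack: d
  Read 'e': push. Stack: de
  Read 'b': push. Stack: deb
  Read 'a': push. Stack: deba
  Read 'a': matches stack top 'a' => pop. Stack: deb
  Read 'e': push. Stack: debe
  Read 'e': matches stack top 'e' => pop. Stack: deb
  Read 'b': matches stack top 'b' => pop. Stack: de
Final stack: "de" (length 2)

2


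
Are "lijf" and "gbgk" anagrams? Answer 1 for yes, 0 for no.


Strings: "lijf", "gbgk"
Sorted first:  fijl
Sorted second: bggk
Differ at position 0: 'f' vs 'b' => not anagrams

0


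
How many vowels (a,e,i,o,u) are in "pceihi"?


Input: pceihi
Checking each character:
  'p' at position 0: consonant
  'c' at position 1: consonant
  'e' at position 2: vowel (running total: 1)
  'i' at position 3: vowel (running total: 2)
  'h' at position 4: consonant
  'i' at position 5: vowel (running total: 3)
Total vowels: 3

3


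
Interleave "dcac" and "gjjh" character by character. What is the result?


Interleaving "dcac" and "gjjh":
  Position 0: 'd' from first, 'g' from second => "dg"
  Position 1: 'c' from first, 'j' from second => "cj"
  Position 2: 'a' from first, 'j' from second => "aj"
  Position 3: 'c' from first, 'h' from second => "ch"
Result: dgcjajch

dgcjajch


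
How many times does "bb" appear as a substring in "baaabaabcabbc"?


Searching for "bb" in "baaabaabcabbc"
Scanning each position:
  Position 0: "ba" => no
  Position 1: "aa" => no
  Position 2: "aa" => no
  Position 3: "ab" => no
  Position 4: "ba" => no
  Position 5: "aa" => no
  Position 6: "ab" => no
  Position 7: "bc" => no
  Position 8: "ca" => no
  Position 9: "ab" => no
  Position 10: "bb" => MATCH
  Position 11: "bc" => no
Total occurrences: 1

1


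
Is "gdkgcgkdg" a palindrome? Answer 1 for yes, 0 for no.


Input: gdkgcgkdg
Reversed: gdkgcgkdg
  Compare pos 0 ('g') with pos 8 ('g'): match
  Compare pos 1 ('d') with pos 7 ('d'): match
  Compare pos 2 ('k') with pos 6 ('k'): match
  Compare pos 3 ('g') with pos 5 ('g'): match
Result: palindrome

1


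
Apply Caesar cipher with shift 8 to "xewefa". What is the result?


Caesar cipher: shift "xewefa" by 8
  'x' (pos 23) + 8 = pos 5 = 'f'
  'e' (pos 4) + 8 = pos 12 = 'm'
  'w' (pos 22) + 8 = pos 4 = 'e'
  'e' (pos 4) + 8 = pos 12 = 'm'
  'f' (pos 5) + 8 = pos 13 = 'n'
  'a' (pos 0) + 8 = pos 8 = 'i'
Result: fmemni

fmemni


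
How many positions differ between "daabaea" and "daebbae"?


Comparing "daabaea" and "daebbae" position by position:
  Position 0: 'd' vs 'd' => same
  Position 1: 'a' vs 'a' => same
  Position 2: 'a' vs 'e' => DIFFER
  Position 3: 'b' vs 'b' => same
  Position 4: 'a' vs 'b' => DIFFER
  Position 5: 'e' vs 'a' => DIFFER
  Position 6: 'a' vs 'e' => DIFFER
Positions that differ: 4

4


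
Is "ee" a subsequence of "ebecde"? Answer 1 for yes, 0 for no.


Check if "ee" is a subsequence of "ebecde"
Greedy scan:
  Position 0 ('e'): matches sub[0] = 'e'
  Position 1 ('b'): no match needed
  Position 2 ('e'): matches sub[1] = 'e'
  Position 3 ('c'): no match needed
  Position 4 ('d'): no match needed
  Position 5 ('e'): no match needed
All 2 characters matched => is a subsequence

1


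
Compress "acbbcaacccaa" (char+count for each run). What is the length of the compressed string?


Input: acbbcaacccaa
Runs:
  'a' x 1 => "a1"
  'c' x 1 => "c1"
  'b' x 2 => "b2"
  'c' x 1 => "c1"
  'a' x 2 => "a2"
  'c' x 3 => "c3"
  'a' x 2 => "a2"
Compressed: "a1c1b2c1a2c3a2"
Compressed length: 14

14


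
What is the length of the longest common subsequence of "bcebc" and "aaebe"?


LCS of "bcebc" and "aaebe"
DP table:
           a    a    e    b    e
      0    0    0    0    0    0
  b   0    0    0    0    1    1
  c   0    0    0    0    1    1
  e   0    0    0    1    1    2
  b   0    0    0    1    2    2
  c   0    0    0    1    2    2
LCS length = dp[5][5] = 2

2


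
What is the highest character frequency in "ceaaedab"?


Input: ceaaedab
Character counts:
  'a': 3
  'b': 1
  'c': 1
  'd': 1
  'e': 2
Maximum frequency: 3

3


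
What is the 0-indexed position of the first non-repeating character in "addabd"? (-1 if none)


Input: addabd
Character frequencies:
  'a': 2
  'b': 1
  'd': 3
Scanning left to right for freq == 1:
  Position 0 ('a'): freq=2, skip
  Position 1 ('d'): freq=3, skip
  Position 2 ('d'): freq=3, skip
  Position 3 ('a'): freq=2, skip
  Position 4 ('b'): unique! => answer = 4

4


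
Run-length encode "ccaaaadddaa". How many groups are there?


Input: ccaaaadddaa
Scanning for consecutive runs:
  Group 1: 'c' x 2 (positions 0-1)
  Group 2: 'a' x 4 (positions 2-5)
  Group 3: 'd' x 3 (positions 6-8)
  Group 4: 'a' x 2 (positions 9-10)
Total groups: 4

4


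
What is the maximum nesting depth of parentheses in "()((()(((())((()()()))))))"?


Input: "()((()(((())((()()()))))))"
Tracking depth:
  Position 0 '(': depth becomes 1
  Position 1 ')': depth becomes 0
  Position 2 '(': depth becomes 1
  Position 3 '(': depth becomes 2
  Position 4 '(': depth becomes 3
  Position 5 ')': depth becomes 2
  Position 6 '(': depth becomes 3
  Position 7 '(': depth becomes 4
  Position 8 '(': depth becomes 5
  Position 9 '(': depth becomes 6
  Position 10 ')': depth becomes 5
  Position 11 ')': depth becomes 4
  Position 12 '(': depth becomes 5
  Position 13 '(': depth becomes 6
  Position 14 '(': depth becomes 7
  Position 15 ')': depth becomes 6
  Position 16 '(': depth becomes 7
  Position 17 ')': depth becomes 6
  Position 18 '(': depth becomes 7
  Position 19 ')': depth becomes 6
  Position 20 ')': depth becomes 5
  Position 21 ')': depth becomes 4
  Position 22 ')': depth becomes 3
  Position 23 ')': depth becomes 2
  Position 24 ')': depth becomes 1
  Position 25 ')': depth becomes 0
Maximum depth reached: 7

7


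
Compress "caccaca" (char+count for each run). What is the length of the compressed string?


Input: caccaca
Runs:
  'c' x 1 => "c1"
  'a' x 1 => "a1"
  'c' x 2 => "c2"
  'a' x 1 => "a1"
  'c' x 1 => "c1"
  'a' x 1 => "a1"
Compressed: "c1a1c2a1c1a1"
Compressed length: 12

12


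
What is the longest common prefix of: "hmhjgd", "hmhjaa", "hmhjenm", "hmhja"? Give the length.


Words: hmhjgd, hmhjaa, hmhjenm, hmhja
  Position 0: all 'h' => match
  Position 1: all 'm' => match
  Position 2: all 'h' => match
  Position 3: all 'j' => match
  Position 4: ('g', 'a', 'e', 'a') => mismatch, stop
LCP = "hmhj" (length 4)

4


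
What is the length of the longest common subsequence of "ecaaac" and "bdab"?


LCS of "ecaaac" and "bdab"
DP table:
           b    d    a    b
      0    0    0    0    0
  e   0    0    0    0    0
  c   0    0    0    0    0
  a   0    0    0    1    1
  a   0    0    0    1    1
  a   0    0    0    1    1
  c   0    0    0    1    1
LCS length = dp[6][4] = 1

1


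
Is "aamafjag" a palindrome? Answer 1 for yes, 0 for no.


Input: aamafjag
Reversed: gajfamaa
  Compare pos 0 ('a') with pos 7 ('g'): MISMATCH
  Compare pos 1 ('a') with pos 6 ('a'): match
  Compare pos 2 ('m') with pos 5 ('j'): MISMATCH
  Compare pos 3 ('a') with pos 4 ('f'): MISMATCH
Result: not a palindrome

0


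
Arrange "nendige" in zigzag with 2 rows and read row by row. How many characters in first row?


Zigzag "nendige" into 2 rows:
Placing characters:
  'n' => row 0
  'e' => row 1
  'n' => row 0
  'd' => row 1
  'i' => row 0
  'g' => row 1
  'e' => row 0
Rows:
  Row 0: "nnie"
  Row 1: "edg"
First row length: 4

4


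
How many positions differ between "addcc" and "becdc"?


Comparing "addcc" and "becdc" position by position:
  Position 0: 'a' vs 'b' => DIFFER
  Position 1: 'd' vs 'e' => DIFFER
  Position 2: 'd' vs 'c' => DIFFER
  Position 3: 'c' vs 'd' => DIFFER
  Position 4: 'c' vs 'c' => same
Positions that differ: 4

4


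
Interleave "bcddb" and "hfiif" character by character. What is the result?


Interleaving "bcddb" and "hfiif":
  Position 0: 'b' from first, 'h' from second => "bh"
  Position 1: 'c' from first, 'f' from second => "cf"
  Position 2: 'd' from first, 'i' from second => "di"
  Position 3: 'd' from first, 'i' from second => "di"
  Position 4: 'b' from first, 'f' from second => "bf"
Result: bhcfdidibf

bhcfdidibf


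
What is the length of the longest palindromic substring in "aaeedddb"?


Input: "aaeedddb"
Checking substrings for palindromes:
  [4:7] "ddd" (len 3) => palindrome
  [0:2] "aa" (len 2) => palindrome
  [2:4] "ee" (len 2) => palindrome
  [4:6] "dd" (len 2) => palindrome
  [5:7] "dd" (len 2) => palindrome
Longest palindromic substring: "ddd" with length 3

3


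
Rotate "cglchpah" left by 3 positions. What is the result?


Input: "cglchpah", rotate left by 3
First 3 characters: "cgl"
Remaining characters: "chpah"
Concatenate remaining + first: "chpah" + "cgl" = "chpahcgl"

chpahcgl


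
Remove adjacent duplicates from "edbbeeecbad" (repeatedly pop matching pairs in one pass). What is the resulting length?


Input: edbbeeecbad
Stack-based adjacent duplicate removal:
  Read 'e': push. Stack: e
  Read 'd': push. Stack: ed
  Read 'b': push. Stack: edb
  Read 'b': matches stack top 'b' => pop. Stack: ed
  Read 'e': push. Stack: ede
  Read 'e': matches stack top 'e' => pop. Stack: ed
  Read 'e': push. Stack: ede
  Read 'c': push. Stack: edec
  Read 'b': push. Stack: edecb
  Read 'a': push. Stack: edecba
  Read 'd': push. Stack: edecbad
Final stack: "edecbad" (length 7)

7


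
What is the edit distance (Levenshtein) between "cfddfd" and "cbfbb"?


Computing edit distance: "cfddfd" -> "cbfbb"
DP table:
           c    b    f    b    b
      0    1    2    3    4    5
  c   1    0    1    2    3    4
  f   2    1    1    1    2    3
  d   3    2    2    2    2    3
  d   4    3    3    3    3    3
  f   5    4    4    3    4    4
  d   6    5    5    4    4    5
Edit distance = dp[6][5] = 5

5


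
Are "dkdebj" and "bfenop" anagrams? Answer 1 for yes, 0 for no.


Strings: "dkdebj", "bfenop"
Sorted first:  bddejk
Sorted second: befnop
Differ at position 1: 'd' vs 'e' => not anagrams

0


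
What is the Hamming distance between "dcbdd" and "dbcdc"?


Comparing "dcbdd" and "dbcdc" position by position:
  Position 0: 'd' vs 'd' => same
  Position 1: 'c' vs 'b' => differ
  Position 2: 'b' vs 'c' => differ
  Position 3: 'd' vs 'd' => same
  Position 4: 'd' vs 'c' => differ
Total differences (Hamming distance): 3

3


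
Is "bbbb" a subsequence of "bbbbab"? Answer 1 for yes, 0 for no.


Check if "bbbb" is a subsequence of "bbbbab"
Greedy scan:
  Position 0 ('b'): matches sub[0] = 'b'
  Position 1 ('b'): matches sub[1] = 'b'
  Position 2 ('b'): matches sub[2] = 'b'
  Position 3 ('b'): matches sub[3] = 'b'
  Position 4 ('a'): no match needed
  Position 5 ('b'): no match needed
All 4 characters matched => is a subsequence

1


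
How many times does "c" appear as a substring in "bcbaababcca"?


Searching for "c" in "bcbaababcca"
Scanning each position:
  Position 0: "b" => no
  Position 1: "c" => MATCH
  Position 2: "b" => no
  Position 3: "a" => no
  Position 4: "a" => no
  Position 5: "b" => no
  Position 6: "a" => no
  Position 7: "b" => no
  Position 8: "c" => MATCH
  Position 9: "c" => MATCH
  Position 10: "a" => no
Total occurrences: 3

3


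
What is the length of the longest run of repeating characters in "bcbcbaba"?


Input: "bcbcbaba"
Scanning for longest run:
  Position 1 ('c'): new char, reset run to 1
  Position 2 ('b'): new char, reset run to 1
  Position 3 ('c'): new char, reset run to 1
  Position 4 ('b'): new char, reset run to 1
  Position 5 ('a'): new char, reset run to 1
  Position 6 ('b'): new char, reset run to 1
  Position 7 ('a'): new char, reset run to 1
Longest run: 'b' with length 1

1


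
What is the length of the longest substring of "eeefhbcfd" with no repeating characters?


Input: "eeefhbcfd"
Sliding window (track last position of each char):
  Position 0 ('e'): window [0,0] length 1 -- new best
  Position 1 ('e'): repeat (last at 0), move window start to 1
  Position 1 ('e'): window [1,1] length 1
  Position 2 ('e'): repeat (last at 1), move window start to 2
  Position 2 ('e'): window [2,2] length 1
  Position 3 ('f'): window [2,3] length 2 -- new best
  Position 4 ('h'): window [2,4] length 3 -- new best
  Position 5 ('b'): window [2,5] length 4 -- new best
  Position 6 ('c'): window [2,6] length 5 -- new best
  Position 7 ('f'): repeat (last at 3), move window start to 4
  Position 7 ('f'): window [4,7] length 4
  Position 8 ('d'): window [4,8] length 5
Longest substring with no repeats: "efhbc" with length 5

5


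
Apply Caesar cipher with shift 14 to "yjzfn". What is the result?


Caesar cipher: shift "yjzfn" by 14
  'y' (pos 24) + 14 = pos 12 = 'm'
  'j' (pos 9) + 14 = pos 23 = 'x'
  'z' (pos 25) + 14 = pos 13 = 'n'
  'f' (pos 5) + 14 = pos 19 = 't'
  'n' (pos 13) + 14 = pos 1 = 'b'
Result: mxntb

mxntb


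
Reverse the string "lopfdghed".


Input: lopfdghed
Reading characters right to left:
  Position 8: 'd'
  Position 7: 'e'
  Position 6: 'h'
  Position 5: 'g'
  Position 4: 'd'
  Position 3: 'f'
  Position 2: 'p'
  Position 1: 'o'
  Position 0: 'l'
Reversed: dehgdfpol

dehgdfpol


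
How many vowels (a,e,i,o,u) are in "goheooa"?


Input: goheooa
Checking each character:
  'g' at position 0: consonant
  'o' at position 1: vowel (running total: 1)
  'h' at position 2: consonant
  'e' at position 3: vowel (running total: 2)
  'o' at position 4: vowel (running total: 3)
  'o' at position 5: vowel (running total: 4)
  'a' at position 6: vowel (running total: 5)
Total vowels: 5

5


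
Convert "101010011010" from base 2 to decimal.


Input: "101010011010" in base 2
Positional expansion:
  Digit '1' (value 1) x 2^11 = 2048
  Digit '0' (value 0) x 2^10 = 0
  Digit '1' (value 1) x 2^9 = 512
  Digit '0' (value 0) x 2^8 = 0
  Digit '1' (value 1) x 2^7 = 128
  Digit '0' (value 0) x 2^6 = 0
  Digit '0' (value 0) x 2^5 = 0
  Digit '1' (value 1) x 2^4 = 16
  Digit '1' (value 1) x 2^3 = 8
  Digit '0' (value 0) x 2^2 = 0
  Digit '1' (value 1) x 2^1 = 2
  Digit '0' (value 0) x 2^0 = 0
Sum = 2714

2714


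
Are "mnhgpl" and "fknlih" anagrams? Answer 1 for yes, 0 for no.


Strings: "mnhgpl", "fknlih"
Sorted first:  ghlmnp
Sorted second: fhikln
Differ at position 0: 'g' vs 'f' => not anagrams

0


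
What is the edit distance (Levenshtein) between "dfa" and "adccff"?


Computing edit distance: "dfa" -> "adccff"
DP table:
           a    d    c    c    f    f
      0    1    2    3    4    5    6
  d   1    1    1    2    3    4    5
  f   2    2    2    2    3    3    4
  a   3    2    3    3    3    4    4
Edit distance = dp[3][6] = 4

4


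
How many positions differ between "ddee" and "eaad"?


Comparing "ddee" and "eaad" position by position:
  Position 0: 'd' vs 'e' => DIFFER
  Position 1: 'd' vs 'a' => DIFFER
  Position 2: 'e' vs 'a' => DIFFER
  Position 3: 'e' vs 'd' => DIFFER
Positions that differ: 4

4


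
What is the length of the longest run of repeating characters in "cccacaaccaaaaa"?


Input: "cccacaaccaaaaa"
Scanning for longest run:
  Position 1 ('c'): continues run of 'c', length=2
  Position 2 ('c'): continues run of 'c', length=3
  Position 3 ('a'): new char, reset run to 1
  Position 4 ('c'): new char, reset run to 1
  Position 5 ('a'): new char, reset run to 1
  Position 6 ('a'): continues run of 'a', length=2
  Position 7 ('c'): new char, reset run to 1
  Position 8 ('c'): continues run of 'c', length=2
  Position 9 ('a'): new char, reset run to 1
  Position 10 ('a'): continues run of 'a', length=2
  Position 11 ('a'): continues run of 'a', length=3
  Position 12 ('a'): continues run of 'a', length=4
  Position 13 ('a'): continues run of 'a', length=5
Longest run: 'a' with length 5

5


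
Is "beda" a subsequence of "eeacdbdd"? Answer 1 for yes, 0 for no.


Check if "beda" is a subsequence of "eeacdbdd"
Greedy scan:
  Position 0 ('e'): no match needed
  Position 1 ('e'): no match needed
  Position 2 ('a'): no match needed
  Position 3 ('c'): no match needed
  Position 4 ('d'): no match needed
  Position 5 ('b'): matches sub[0] = 'b'
  Position 6 ('d'): no match needed
  Position 7 ('d'): no match needed
Only matched 1/4 characters => not a subsequence

0


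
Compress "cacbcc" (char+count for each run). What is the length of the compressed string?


Input: cacbcc
Runs:
  'c' x 1 => "c1"
  'a' x 1 => "a1"
  'c' x 1 => "c1"
  'b' x 1 => "b1"
  'c' x 2 => "c2"
Compressed: "c1a1c1b1c2"
Compressed length: 10

10


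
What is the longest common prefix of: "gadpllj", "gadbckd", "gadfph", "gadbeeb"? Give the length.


Words: gadpllj, gadbckd, gadfph, gadbeeb
  Position 0: all 'g' => match
  Position 1: all 'a' => match
  Position 2: all 'd' => match
  Position 3: ('p', 'b', 'f', 'b') => mismatch, stop
LCP = "gad" (length 3)

3


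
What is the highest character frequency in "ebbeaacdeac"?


Input: ebbeaacdeac
Character counts:
  'a': 3
  'b': 2
  'c': 2
  'd': 1
  'e': 3
Maximum frequency: 3

3


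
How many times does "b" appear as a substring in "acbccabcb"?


Searching for "b" in "acbccabcb"
Scanning each position:
  Position 0: "a" => no
  Position 1: "c" => no
  Position 2: "b" => MATCH
  Position 3: "c" => no
  Position 4: "c" => no
  Position 5: "a" => no
  Position 6: "b" => MATCH
  Position 7: "c" => no
  Position 8: "b" => MATCH
Total occurrences: 3

3


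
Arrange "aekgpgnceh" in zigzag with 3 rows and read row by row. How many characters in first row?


Zigzag "aekgpgnceh" into 3 rows:
Placing characters:
  'a' => row 0
  'e' => row 1
  'k' => row 2
  'g' => row 1
  'p' => row 0
  'g' => row 1
  'n' => row 2
  'c' => row 1
  'e' => row 0
  'h' => row 1
Rows:
  Row 0: "ape"
  Row 1: "eggch"
  Row 2: "kn"
First row length: 3

3


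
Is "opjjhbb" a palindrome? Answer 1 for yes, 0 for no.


Input: opjjhbb
Reversed: bbhjjpo
  Compare pos 0 ('o') with pos 6 ('b'): MISMATCH
  Compare pos 1 ('p') with pos 5 ('b'): MISMATCH
  Compare pos 2 ('j') with pos 4 ('h'): MISMATCH
Result: not a palindrome

0


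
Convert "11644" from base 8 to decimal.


Input: "11644" in base 8
Positional expansion:
  Digit '1' (value 1) x 8^4 = 4096
  Digit '1' (value 1) x 8^3 = 512
  Digit '6' (value 6) x 8^2 = 384
  Digit '4' (value 4) x 8^1 = 32
  Digit '4' (value 4) x 8^0 = 4
Sum = 5028

5028


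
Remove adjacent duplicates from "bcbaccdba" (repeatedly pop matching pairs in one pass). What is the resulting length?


Input: bcbaccdba
Stack-based adjacent duplicate removal:
  Read 'b': push. Stack: b
  Read 'c': push. Stack: bc
  Read 'b': push. Stack: bcb
  Read 'a': push. Stack: bcba
  Read 'c': push. Stack: bcbac
  Read 'c': matches stack top 'c' => pop. Stack: bcba
  Read 'd': push. Stack: bcbad
  Read 'b': push. Stack: bcbadb
  Read 'a': push. Stack: bcbadba
Final stack: "bcbadba" (length 7)

7


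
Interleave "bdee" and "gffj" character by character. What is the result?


Interleaving "bdee" and "gffj":
  Position 0: 'b' from first, 'g' from second => "bg"
  Position 1: 'd' from first, 'f' from second => "df"
  Position 2: 'e' from first, 'f' from second => "ef"
  Position 3: 'e' from first, 'j' from second => "ej"
Result: bgdfefej

bgdfefej


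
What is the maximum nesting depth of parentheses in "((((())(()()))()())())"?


Input: "((((())(()()))()())())"
Tracking depth:
  Position 0 '(': depth becomes 1
  Position 1 '(': depth becomes 2
  Position 2 '(': depth becomes 3
  Position 3 '(': depth becomes 4
  Position 4 '(': depth becomes 5
  Position 5 ')': depth becomes 4
  Position 6 ')': depth becomes 3
  Position 7 '(': depth becomes 4
  Position 8 '(': depth becomes 5
  Position 9 ')': depth becomes 4
  Position 10 '(': depth becomes 5
  Position 11 ')': depth becomes 4
  Position 12 ')': depth becomes 3
  Position 13 ')': depth becomes 2
  Position 14 '(': depth becomes 3
  Position 15 ')': depth becomes 2
  Position 16 '(': depth becomes 3
  Position 17 ')': depth becomes 2
  Position 18 ')': depth becomes 1
  Position 19 '(': depth becomes 2
  Position 20 ')': depth becomes 1
  Position 21 ')': depth becomes 0
Maximum depth reached: 5

5


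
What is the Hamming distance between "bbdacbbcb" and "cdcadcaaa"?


Comparing "bbdacbbcb" and "cdcadcaaa" position by position:
  Position 0: 'b' vs 'c' => differ
  Position 1: 'b' vs 'd' => differ
  Position 2: 'd' vs 'c' => differ
  Position 3: 'a' vs 'a' => same
  Position 4: 'c' vs 'd' => differ
  Position 5: 'b' vs 'c' => differ
  Position 6: 'b' vs 'a' => differ
  Position 7: 'c' vs 'a' => differ
  Position 8: 'b' vs 'a' => differ
Total differences (Hamming distance): 8

8


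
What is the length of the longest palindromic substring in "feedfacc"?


Input: "feedfacc"
Checking substrings for palindromes:
  [1:3] "ee" (len 2) => palindrome
  [6:8] "cc" (len 2) => palindrome
Longest palindromic substring: "ee" with length 2

2


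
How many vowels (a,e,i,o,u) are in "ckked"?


Input: ckked
Checking each character:
  'c' at position 0: consonant
  'k' at position 1: consonant
  'k' at position 2: consonant
  'e' at position 3: vowel (running total: 1)
  'd' at position 4: consonant
Total vowels: 1

1


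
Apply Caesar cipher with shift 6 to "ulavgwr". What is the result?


Caesar cipher: shift "ulavgwr" by 6
  'u' (pos 20) + 6 = pos 0 = 'a'
  'l' (pos 11) + 6 = pos 17 = 'r'
  'a' (pos 0) + 6 = pos 6 = 'g'
  'v' (pos 21) + 6 = pos 1 = 'b'
  'g' (pos 6) + 6 = pos 12 = 'm'
  'w' (pos 22) + 6 = pos 2 = 'c'
  'r' (pos 17) + 6 = pos 23 = 'x'
Result: argbmcx

argbmcx


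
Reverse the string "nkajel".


Input: nkajel
Reading characters right to left:
  Position 5: 'l'
  Position 4: 'e'
  Position 3: 'j'
  Position 2: 'a'
  Position 1: 'k'
  Position 0: 'n'
Reversed: lejakn

lejakn


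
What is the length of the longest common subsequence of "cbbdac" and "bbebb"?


LCS of "cbbdac" and "bbebb"
DP table:
           b    b    e    b    b
      0    0    0    0    0    0
  c   0    0    0    0    0    0
  b   0    1    1    1    1    1
  b   0    1    2    2    2    2
  d   0    1    2    2    2    2
  a   0    1    2    2    2    2
  c   0    1    2    2    2    2
LCS length = dp[6][5] = 2

2


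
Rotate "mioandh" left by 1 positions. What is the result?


Input: "mioandh", rotate left by 1
First 1 characters: "m"
Remaining characters: "ioandh"
Concatenate remaining + first: "ioandh" + "m" = "ioandhm"

ioandhm


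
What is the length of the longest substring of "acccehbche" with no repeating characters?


Input: "acccehbche"
Sliding window (track last position of each char):
  Position 0 ('a'): window [0,0] length 1 -- new best
  Position 1 ('c'): window [0,1] length 2 -- new best
  Position 2 ('c'): repeat (last at 1), move window start to 2
  Position 2 ('c'): window [2,2] length 1
  Position 3 ('c'): repeat (last at 2), move window start to 3
  Position 3 ('c'): window [3,3] length 1
  Position 4 ('e'): window [3,4] length 2
  Position 5 ('h'): window [3,5] length 3 -- new best
  Position 6 ('b'): window [3,6] length 4 -- new best
  Position 7 ('c'): repeat (last at 3), move window start to 4
  Position 7 ('c'): window [4,7] length 4
  Position 8 ('h'): repeat (last at 5), move window start to 6
  Position 8 ('h'): window [6,8] length 3
  Position 9 ('e'): window [6,9] length 4
Longest substring with no repeats: "cehb" with length 4

4


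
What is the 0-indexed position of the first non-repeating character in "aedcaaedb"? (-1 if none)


Input: aedcaaedb
Character frequencies:
  'a': 3
  'b': 1
  'c': 1
  'd': 2
  'e': 2
Scanning left to right for freq == 1:
  Position 0 ('a'): freq=3, skip
  Position 1 ('e'): freq=2, skip
  Position 2 ('d'): freq=2, skip
  Position 3 ('c'): unique! => answer = 3

3


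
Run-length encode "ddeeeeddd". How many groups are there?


Input: ddeeeeddd
Scanning for consecutive runs:
  Group 1: 'd' x 2 (positions 0-1)
  Group 2: 'e' x 4 (positions 2-5)
  Group 3: 'd' x 3 (positions 6-8)
Total groups: 3

3


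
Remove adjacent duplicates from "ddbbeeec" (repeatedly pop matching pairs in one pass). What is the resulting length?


Input: ddbbeeec
Stack-based adjacent duplicate removal:
  Read 'd': push. Stack: d
  Read 'd': matches stack top 'd' => pop. Stack: (empty)
  Read 'b': push. Stack: b
  Read 'b': matches stack top 'b' => pop. Stack: (empty)
  Read 'e': push. Stack: e
  Read 'e': matches stack top 'e' => pop. Stack: (empty)
  Read 'e': push. Stack: e
  Read 'c': push. Stack: ec
Final stack: "ec" (length 2)

2


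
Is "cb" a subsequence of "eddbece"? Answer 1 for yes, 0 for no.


Check if "cb" is a subsequence of "eddbece"
Greedy scan:
  Position 0 ('e'): no match needed
  Position 1 ('d'): no match needed
  Position 2 ('d'): no match needed
  Position 3 ('b'): no match needed
  Position 4 ('e'): no match needed
  Position 5 ('c'): matches sub[0] = 'c'
  Position 6 ('e'): no match needed
Only matched 1/2 characters => not a subsequence

0


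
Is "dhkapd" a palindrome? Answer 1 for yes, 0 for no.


Input: dhkapd
Reversed: dpakhd
  Compare pos 0 ('d') with pos 5 ('d'): match
  Compare pos 1 ('h') with pos 4 ('p'): MISMATCH
  Compare pos 2 ('k') with pos 3 ('a'): MISMATCH
Result: not a palindrome

0


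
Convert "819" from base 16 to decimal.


Input: "819" in base 16
Positional expansion:
  Digit '8' (value 8) x 16^2 = 2048
  Digit '1' (value 1) x 16^1 = 16
  Digit '9' (value 9) x 16^0 = 9
Sum = 2073

2073


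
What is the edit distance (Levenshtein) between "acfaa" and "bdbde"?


Computing edit distance: "acfaa" -> "bdbde"
DP table:
           b    d    b    d    e
      0    1    2    3    4    5
  a   1    1    2    3    4    5
  c   2    2    2    3    4    5
  f   3    3    3    3    4    5
  a   4    4    4    4    4    5
  a   5    5    5    5    5    5
Edit distance = dp[5][5] = 5

5


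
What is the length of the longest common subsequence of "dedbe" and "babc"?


LCS of "dedbe" and "babc"
DP table:
           b    a    b    c
      0    0    0    0    0
  d   0    0    0    0    0
  e   0    0    0    0    0
  d   0    0    0    0    0
  b   0    1    1    1    1
  e   0    1    1    1    1
LCS length = dp[5][4] = 1

1


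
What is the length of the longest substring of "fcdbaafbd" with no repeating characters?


Input: "fcdbaafbd"
Sliding window (track last position of each char):
  Position 0 ('f'): window [0,0] length 1 -- new best
  Position 1 ('c'): window [0,1] length 2 -- new best
  Position 2 ('d'): window [0,2] length 3 -- new best
  Position 3 ('b'): window [0,3] length 4 -- new best
  Position 4 ('a'): window [0,4] length 5 -- new best
  Position 5 ('a'): repeat (last at 4), move window start to 5
  Position 5 ('a'): window [5,5] length 1
  Position 6 ('f'): window [5,6] length 2
  Position 7 ('b'): window [5,7] length 3
  Position 8 ('d'): window [5,8] length 4
Longest substring with no repeats: "fcdba" with length 5

5


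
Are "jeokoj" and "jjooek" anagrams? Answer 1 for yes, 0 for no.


Strings: "jeokoj", "jjooek"
Sorted first:  ejjkoo
Sorted second: ejjkoo
Sorted forms match => anagrams

1


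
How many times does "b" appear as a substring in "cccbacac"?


Searching for "b" in "cccbacac"
Scanning each position:
  Position 0: "c" => no
  Position 1: "c" => no
  Position 2: "c" => no
  Position 3: "b" => MATCH
  Position 4: "a" => no
  Position 5: "c" => no
  Position 6: "a" => no
  Position 7: "c" => no
Total occurrences: 1

1


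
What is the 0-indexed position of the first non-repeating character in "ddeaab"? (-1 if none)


Input: ddeaab
Character frequencies:
  'a': 2
  'b': 1
  'd': 2
  'e': 1
Scanning left to right for freq == 1:
  Position 0 ('d'): freq=2, skip
  Position 1 ('d'): freq=2, skip
  Position 2 ('e'): unique! => answer = 2

2


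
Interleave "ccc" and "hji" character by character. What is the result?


Interleaving "ccc" and "hji":
  Position 0: 'c' from first, 'h' from second => "ch"
  Position 1: 'c' from first, 'j' from second => "cj"
  Position 2: 'c' from first, 'i' from second => "ci"
Result: chcjci

chcjci


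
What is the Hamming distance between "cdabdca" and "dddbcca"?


Comparing "cdabdca" and "dddbcca" position by position:
  Position 0: 'c' vs 'd' => differ
  Position 1: 'd' vs 'd' => same
  Position 2: 'a' vs 'd' => differ
  Position 3: 'b' vs 'b' => same
  Position 4: 'd' vs 'c' => differ
  Position 5: 'c' vs 'c' => same
  Position 6: 'a' vs 'a' => same
Total differences (Hamming distance): 3

3


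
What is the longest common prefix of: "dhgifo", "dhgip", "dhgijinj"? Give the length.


Words: dhgifo, dhgip, dhgijinj
  Position 0: all 'd' => match
  Position 1: all 'h' => match
  Position 2: all 'g' => match
  Position 3: all 'i' => match
  Position 4: ('f', 'p', 'j') => mismatch, stop
LCP = "dhgi" (length 4)

4


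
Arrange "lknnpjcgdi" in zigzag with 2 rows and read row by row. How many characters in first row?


Zigzag "lknnpjcgdi" into 2 rows:
Placing characters:
  'l' => row 0
  'k' => row 1
  'n' => row 0
  'n' => row 1
  'p' => row 0
  'j' => row 1
  'c' => row 0
  'g' => row 1
  'd' => row 0
  'i' => row 1
Rows:
  Row 0: "lnpcd"
  Row 1: "knjgi"
First row length: 5

5


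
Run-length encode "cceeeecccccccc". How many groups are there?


Input: cceeeecccccccc
Scanning for consecutive runs:
  Group 1: 'c' x 2 (positions 0-1)
  Group 2: 'e' x 4 (positions 2-5)
  Group 3: 'c' x 8 (positions 6-13)
Total groups: 3

3


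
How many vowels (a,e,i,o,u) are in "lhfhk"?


Input: lhfhk
Checking each character:
  'l' at position 0: consonant
  'h' at position 1: consonant
  'f' at position 2: consonant
  'h' at position 3: consonant
  'k' at position 4: consonant
Total vowels: 0

0


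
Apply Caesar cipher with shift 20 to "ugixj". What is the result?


Caesar cipher: shift "ugixj" by 20
  'u' (pos 20) + 20 = pos 14 = 'o'
  'g' (pos 6) + 20 = pos 0 = 'a'
  'i' (pos 8) + 20 = pos 2 = 'c'
  'x' (pos 23) + 20 = pos 17 = 'r'
  'j' (pos 9) + 20 = pos 3 = 'd'
Result: oacrd

oacrd


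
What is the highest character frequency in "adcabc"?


Input: adcabc
Character counts:
  'a': 2
  'b': 1
  'c': 2
  'd': 1
Maximum frequency: 2

2


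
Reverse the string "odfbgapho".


Input: odfbgapho
Reading characters right to left:
  Position 8: 'o'
  Position 7: 'h'
  Position 6: 'p'
  Position 5: 'a'
  Position 4: 'g'
  Position 3: 'b'
  Position 2: 'f'
  Position 1: 'd'
  Position 0: 'o'
Reversed: ohpagbfdo

ohpagbfdo


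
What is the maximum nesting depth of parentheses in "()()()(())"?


Input: "()()()(())"
Tracking depth:
  Position 0 '(': depth becomes 1
  Position 1 ')': depth becomes 0
  Position 2 '(': depth becomes 1
  Position 3 ')': depth becomes 0
  Position 4 '(': depth becomes 1
  Position 5 ')': depth becomes 0
  Position 6 '(': depth becomes 1
  Position 7 '(': depth becomes 2
  Position 8 ')': depth becomes 1
  Position 9 ')': depth becomes 0
Maximum depth reached: 2

2


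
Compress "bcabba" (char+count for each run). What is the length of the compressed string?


Input: bcabba
Runs:
  'b' x 1 => "b1"
  'c' x 1 => "c1"
  'a' x 1 => "a1"
  'b' x 2 => "b2"
  'a' x 1 => "a1"
Compressed: "b1c1a1b2a1"
Compressed length: 10

10


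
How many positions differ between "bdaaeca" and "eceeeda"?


Comparing "bdaaeca" and "eceeeda" position by position:
  Position 0: 'b' vs 'e' => DIFFER
  Position 1: 'd' vs 'c' => DIFFER
  Position 2: 'a' vs 'e' => DIFFER
  Position 3: 'a' vs 'e' => DIFFER
  Position 4: 'e' vs 'e' => same
  Position 5: 'c' vs 'd' => DIFFER
  Position 6: 'a' vs 'a' => same
Positions that differ: 5

5


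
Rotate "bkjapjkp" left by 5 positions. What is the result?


Input: "bkjapjkp", rotate left by 5
First 5 characters: "bkjap"
Remaining characters: "jkp"
Concatenate remaining + first: "jkp" + "bkjap" = "jkpbkjap"

jkpbkjap


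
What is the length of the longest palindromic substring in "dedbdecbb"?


Input: "dedbdecbb"
Checking substrings for palindromes:
  [1:6] "edbde" (len 5) => palindrome
  [0:3] "ded" (len 3) => palindrome
  [2:5] "dbd" (len 3) => palindrome
  [7:9] "bb" (len 2) => palindrome
Longest palindromic substring: "edbde" with length 5

5


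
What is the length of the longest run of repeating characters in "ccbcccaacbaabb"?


Input: "ccbcccaacbaabb"
Scanning for longest run:
  Position 1 ('c'): continues run of 'c', length=2
  Position 2 ('b'): new char, reset run to 1
  Position 3 ('c'): new char, reset run to 1
  Position 4 ('c'): continues run of 'c', length=2
  Position 5 ('c'): continues run of 'c', length=3
  Position 6 ('a'): new char, reset run to 1
  Position 7 ('a'): continues run of 'a', length=2
  Position 8 ('c'): new char, reset run to 1
  Position 9 ('b'): new char, reset run to 1
  Position 10 ('a'): new char, reset run to 1
  Position 11 ('a'): continues run of 'a', length=2
  Position 12 ('b'): new char, reset run to 1
  Position 13 ('b'): continues run of 'b', length=2
Longest run: 'c' with length 3

3


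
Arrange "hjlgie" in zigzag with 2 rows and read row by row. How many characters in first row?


Zigzag "hjlgie" into 2 rows:
Placing characters:
  'h' => row 0
  'j' => row 1
  'l' => row 0
  'g' => row 1
  'i' => row 0
  'e' => row 1
Rows:
  Row 0: "hli"
  Row 1: "jge"
First row length: 3

3


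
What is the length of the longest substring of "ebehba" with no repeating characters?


Input: "ebehba"
Sliding window (track last position of each char):
  Position 0 ('e'): window [0,0] length 1 -- new best
  Position 1 ('b'): window [0,1] length 2 -- new best
  Position 2 ('e'): repeat (last at 0), move window start to 1
  Position 2 ('e'): window [1,2] length 2
  Position 3 ('h'): window [1,3] length 3 -- new best
  Position 4 ('b'): repeat (last at 1), move window start to 2
  Position 4 ('b'): window [2,4] length 3
  Position 5 ('a'): window [2,5] length 4 -- new best
Longest substring with no repeats: "ehba" with length 4

4


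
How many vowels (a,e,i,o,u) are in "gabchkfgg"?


Input: gabchkfgg
Checking each character:
  'g' at position 0: consonant
  'a' at position 1: vowel (running total: 1)
  'b' at position 2: consonant
  'c' at position 3: consonant
  'h' at position 4: consonant
  'k' at position 5: consonant
  'f' at position 6: consonant
  'g' at position 7: consonant
  'g' at position 8: consonant
Total vowels: 1

1


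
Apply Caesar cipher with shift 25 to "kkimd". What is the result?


Caesar cipher: shift "kkimd" by 25
  'k' (pos 10) + 25 = pos 9 = 'j'
  'k' (pos 10) + 25 = pos 9 = 'j'
  'i' (pos 8) + 25 = pos 7 = 'h'
  'm' (pos 12) + 25 = pos 11 = 'l'
  'd' (pos 3) + 25 = pos 2 = 'c'
Result: jjhlc

jjhlc


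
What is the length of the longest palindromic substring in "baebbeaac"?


Input: "baebbeaac"
Checking substrings for palindromes:
  [1:7] "aebbea" (len 6) => palindrome
  [2:6] "ebbe" (len 4) => palindrome
  [3:5] "bb" (len 2) => palindrome
  [6:8] "aa" (len 2) => palindrome
Longest palindromic substring: "aebbea" with length 6

6


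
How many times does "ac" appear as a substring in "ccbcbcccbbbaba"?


Searching for "ac" in "ccbcbcccbbbaba"
Scanning each position:
  Position 0: "cc" => no
  Position 1: "cb" => no
  Position 2: "bc" => no
  Position 3: "cb" => no
  Position 4: "bc" => no
  Position 5: "cc" => no
  Position 6: "cc" => no
  Position 7: "cb" => no
  Position 8: "bb" => no
  Position 9: "bb" => no
  Position 10: "ba" => no
  Position 11: "ab" => no
  Position 12: "ba" => no
Total occurrences: 0

0


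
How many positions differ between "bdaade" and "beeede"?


Comparing "bdaade" and "beeede" position by position:
  Position 0: 'b' vs 'b' => same
  Position 1: 'd' vs 'e' => DIFFER
  Position 2: 'a' vs 'e' => DIFFER
  Position 3: 'a' vs 'e' => DIFFER
  Position 4: 'd' vs 'd' => same
  Position 5: 'e' vs 'e' => same
Positions that differ: 3

3


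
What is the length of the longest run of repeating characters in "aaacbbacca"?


Input: "aaacbbacca"
Scanning for longest run:
  Position 1 ('a'): continues run of 'a', length=2
  Position 2 ('a'): continues run of 'a', length=3
  Position 3 ('c'): new char, reset run to 1
  Position 4 ('b'): new char, reset run to 1
  Position 5 ('b'): continues run of 'b', length=2
  Position 6 ('a'): new char, reset run to 1
  Position 7 ('c'): new char, reset run to 1
  Position 8 ('c'): continues run of 'c', length=2
  Position 9 ('a'): new char, reset run to 1
Longest run: 'a' with length 3

3


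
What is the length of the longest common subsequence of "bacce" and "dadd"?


LCS of "bacce" and "dadd"
DP table:
           d    a    d    d
      0    0    0    0    0
  b   0    0    0    0    0
  a   0    0    1    1    1
  c   0    0    1    1    1
  c   0    0    1    1    1
  e   0    0    1    1    1
LCS length = dp[5][4] = 1

1


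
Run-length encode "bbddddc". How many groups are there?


Input: bbddddc
Scanning for consecutive runs:
  Group 1: 'b' x 2 (positions 0-1)
  Group 2: 'd' x 4 (positions 2-5)
  Group 3: 'c' x 1 (positions 6-6)
Total groups: 3

3


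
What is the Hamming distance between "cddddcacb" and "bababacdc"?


Comparing "cddddcacb" and "bababacdc" position by position:
  Position 0: 'c' vs 'b' => differ
  Position 1: 'd' vs 'a' => differ
  Position 2: 'd' vs 'b' => differ
  Position 3: 'd' vs 'a' => differ
  Position 4: 'd' vs 'b' => differ
  Position 5: 'c' vs 'a' => differ
  Position 6: 'a' vs 'c' => differ
  Position 7: 'c' vs 'd' => differ
  Position 8: 'b' vs 'c' => differ
Total differences (Hamming distance): 9

9


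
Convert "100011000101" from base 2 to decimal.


Input: "100011000101" in base 2
Positional expansion:
  Digit '1' (value 1) x 2^11 = 2048
  Digit '0' (value 0) x 2^10 = 0
  Digit '0' (value 0) x 2^9 = 0
  Digit '0' (value 0) x 2^8 = 0
  Digit '1' (value 1) x 2^7 = 128
  Digit '1' (value 1) x 2^6 = 64
  Digit '0' (value 0) x 2^5 = 0
  Digit '0' (value 0) x 2^4 = 0
  Digit '0' (value 0) x 2^3 = 0
  Digit '1' (value 1) x 2^2 = 4
  Digit '0' (value 0) x 2^1 = 0
  Digit '1' (value 1) x 2^0 = 1
Sum = 2245

2245


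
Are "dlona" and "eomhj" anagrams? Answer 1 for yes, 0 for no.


Strings: "dlona", "eomhj"
Sorted first:  adlno
Sorted second: ehjmo
Differ at position 0: 'a' vs 'e' => not anagrams

0


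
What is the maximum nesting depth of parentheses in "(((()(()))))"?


Input: "(((()(()))))"
Tracking depth:
  Position 0 '(': depth becomes 1
  Position 1 '(': depth becomes 2
  Position 2 '(': depth becomes 3
  Position 3 '(': depth becomes 4
  Position 4 ')': depth becomes 3
  Position 5 '(': depth becomes 4
  Position 6 '(': depth becomes 5
  Position 7 ')': depth becomes 4
  Position 8 ')': depth becomes 3
  Position 9 ')': depth becomes 2
  Position 10 ')': depth becomes 1
  Position 11 ')': depth becomes 0
Maximum depth reached: 5

5


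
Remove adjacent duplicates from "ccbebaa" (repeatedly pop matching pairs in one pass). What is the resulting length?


Input: ccbebaa
Stack-based adjacent duplicate removal:
  Read 'c': push. Stack: c
  Read 'c': matches stack top 'c' => pop. Stack: (empty)
  Read 'b': push. Stack: b
  Read 'e': push. Stack: be
  Read 'b': push. Stack: beb
  Read 'a': push. Stack: beba
  Read 'a': matches stack top 'a' => pop. Stack: beb
Final stack: "beb" (length 3)

3
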